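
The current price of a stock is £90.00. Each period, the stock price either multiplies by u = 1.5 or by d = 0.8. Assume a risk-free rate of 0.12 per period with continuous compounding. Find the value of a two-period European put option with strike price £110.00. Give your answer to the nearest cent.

Risk-neutral probability p = (e^0.12 − 0.8)/(1.5 − 0.8) = 0.3275/0.7000 = 0.4679
Terminal stock prices: S_uu = 202.5, S_ud = 108, S_dd = 57.6
Terminal payoffs (K − S): max(-92.5, 0) = 0, max(2, 0) = 2, max(52.4, 0) = 52.4
Node u (S = 135): V_u = e^(−0.12)·[0.4679·0.0000 + 0.5321·2.0000] = 0.9439
Node d (S = 72): V_d = e^(−0.12)·[0.4679·2.0000 + 0.5321·52.4000] = 25.5612
Node 0 (S = 90): V_0 = e^(−0.12)·[0.4679·0.9439 + 0.5321·25.5612] = 12.4559

£12.46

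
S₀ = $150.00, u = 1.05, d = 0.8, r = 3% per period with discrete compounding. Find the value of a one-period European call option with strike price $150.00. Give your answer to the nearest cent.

Risk-neutral probability p = (1 + 0.03 − 0.8)/(1.05 − 0.8) = 0.2300/0.2500 = 0.9200
Terminal stock prices: S_u = 157.5, S_d = 120
Terminal payoffs (S − K): max(7.5, 0) = 7.5, max(-30, 0) = 0
Node 0 (S = 150): V_0 = 1/1.03·[0.9200·7.5000 + 0.0800·0.0000] = 6.6990

$6.70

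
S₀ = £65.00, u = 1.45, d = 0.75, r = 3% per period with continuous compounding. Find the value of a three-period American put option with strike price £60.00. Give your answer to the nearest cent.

Risk-neutral probability p = (e^0.03 − 0.75)/(1.45 − 0.75) = 0.2805/0.7000 = 0.4006
Terminal stock prices: S_uuu = 198.2, S_uud = 102.5, S_udd = 53.02, S_ddd = 27.42
Terminal payoffs (K − S): max(-138.2, 0) = 0, max(-42.5, 0) = 0, max(6.984, 0) = 6.984, max(32.58, 0) = 32.58
Node uu (S = 136.7): continuation = e^(−0.03)·[0.4006·0.0000 + 0.5994·0.0000] = 0.0000; exercise value = 0.0000 ≤ continuation, so V_uu = 0.0000
Node ud (S = 70.69): continuation = e^(−0.03)·[0.4006·0.0000 + 0.5994·6.9844] = 4.0624; exercise value = 0.0000 ≤ continuation, so V_ud = 4.0624
Node dd (S = 36.56): continuation = e^(−0.03)·[0.4006·6.9844 + 0.5994·32.5781] = 21.6642; exercise value = 23.4375 > continuation, so V_dd = 23.4375 (exercise)
Node u (S = 94.25): continuation = e^(−0.03)·[0.4006·0.0000 + 0.5994·4.0624] = 2.3628; exercise value = 0.0000 ≤ continuation, so V_u = 2.3628
Node d (S = 48.75): continuation = e^(−0.03)·[0.4006·4.0624 + 0.5994·23.4375] = 15.2116; exercise value = 11.2500 ≤ continuation, so V_d = 15.2116
Node 0 (S = 65): continuation = e^(−0.03)·[0.4006·2.3628 + 0.5994·15.2116] = 9.7663; exercise value = 0.0000 ≤ continuation, so V_0 = 9.7663

£9.77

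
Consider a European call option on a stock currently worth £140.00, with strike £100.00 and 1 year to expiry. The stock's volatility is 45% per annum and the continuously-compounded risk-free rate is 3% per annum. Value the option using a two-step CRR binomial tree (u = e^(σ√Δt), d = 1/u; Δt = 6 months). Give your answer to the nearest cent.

CRR parameters: u = e^(σ√Δt) = e^(0.45·√0.5) = 1.3746, d = 1/u = 0.7275
Per-period rate: rΔt = 0.03·0.5 = 0.015, so R = e^0.015 = 1.0151
Risk-neutral probability p = (e^0.015 − 0.7275)/(1.3746 − 0.7275) = 0.2877/0.6472 = 0.4445
Terminal stock prices: S_uu = 264.6, S_ud = 140, S_dd = 74.09
Terminal payoffs (S − K): max(164.6, 0) = 164.6, max(40, 0) = 40, max(-25.91, 0) = 0
Node u (S = 192.5): V_u = e^(−0.015)·[0.4445·164.5522 + 0.5555·40.0000] = 93.9396
Node d (S = 101.8): V_d = e^(−0.015)·[0.4445·40.0000 + 0.5555·0.0000] = 17.5140
Node 0 (S = 140): V_0 = e^(−0.015)·[0.4445·93.9396 + 0.5555·17.5140] = 50.7162

£50.72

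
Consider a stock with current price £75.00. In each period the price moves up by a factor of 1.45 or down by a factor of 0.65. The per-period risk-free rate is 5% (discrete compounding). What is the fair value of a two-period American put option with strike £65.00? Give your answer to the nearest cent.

£7.74

Risk-neutral probability p = (1 + 0.05 − 0.65)/(1.45 − 0.65) = 0.4000/0.8000 = 0.5000
Terminal stock prices: S_uu = 157.7, S_ud = 70.69, S_dd = 31.69
Terminal payoffs (K − S): max(-92.69, 0) = 0, max(-5.688, 0) = 0, max(33.31, 0) = 33.31
Node u (S = 108.8): continuation = 1/1.05·[0.5000·0.0000 + 0.5000·0.0000] = 0.0000; exercise value = 0.0000 ≤ continuation, so V_u = 0.0000
Node d (S = 48.75): continuation = 1/1.05·[0.5000·0.0000 + 0.5000·33.3125] = 15.8631; exercise value = 16.2500 > continuation, so V_d = 16.2500 (exercise)
Node 0 (S = 75): continuation = 1/1.05·[0.5000·0.0000 + 0.5000·16.2500] = 7.7381; exercise value = 0.0000 ≤ continuation, so V_0 = 7.7381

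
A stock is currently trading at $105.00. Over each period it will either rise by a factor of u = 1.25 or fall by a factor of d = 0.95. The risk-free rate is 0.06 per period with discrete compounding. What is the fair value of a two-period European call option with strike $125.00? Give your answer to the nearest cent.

$4.67

Risk-neutral probability p = (1 + 0.06 − 0.95)/(1.25 − 0.95) = 0.1100/0.3000 = 0.3667
Terminal stock prices: S_uu = 164.1, S_ud = 124.7, S_dd = 94.76
Terminal payoffs (S − K): max(39.06, 0) = 39.06, max(-0.3125, 0) = 0, max(-30.24, 0) = 0
Node u (S = 131.2): V_u = 1/1.06·[0.3667·39.0625 + 0.6333·0.0000] = 13.5122
Node d (S = 99.75): V_d = 1/1.06·[0.3667·0.0000 + 0.6333·0.0000] = 0.0000
Node 0 (S = 105): V_0 = 1/1.06·[0.3667·13.5122 + 0.6333·0.0000] = 4.6740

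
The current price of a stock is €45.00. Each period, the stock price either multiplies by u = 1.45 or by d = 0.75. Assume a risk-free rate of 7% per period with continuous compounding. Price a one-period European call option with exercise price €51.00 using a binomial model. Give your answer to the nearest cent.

Risk-neutral probability p = (e^0.07 − 0.75)/(1.45 − 0.75) = 0.3225/0.7000 = 0.4607
Terminal stock prices: S_u = 65.25, S_d = 33.75
Terminal payoffs (S − K): max(14.25, 0) = 14.25, max(-17.25, 0) = 0
Node 0 (S = 45): V_0 = e^(−0.07)·[0.4607·14.2500 + 0.5393·0.0000] = 6.1215

€6.12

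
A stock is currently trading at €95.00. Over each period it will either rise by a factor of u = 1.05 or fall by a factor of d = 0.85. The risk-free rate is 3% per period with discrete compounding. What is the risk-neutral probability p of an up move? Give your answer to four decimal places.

p = 0.9000

Risk-neutral probability p = (1 + 0.03 − 0.85)/(1.05 − 0.85) = 0.1800/0.2000 = 0.9000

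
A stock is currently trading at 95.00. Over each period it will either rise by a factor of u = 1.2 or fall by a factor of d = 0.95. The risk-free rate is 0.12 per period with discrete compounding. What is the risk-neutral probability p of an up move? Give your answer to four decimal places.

Risk-neutral probability p = (1 + 0.12 − 0.95)/(1.2 − 0.95) = 0.1700/0.2500 = 0.6800

p = 0.6800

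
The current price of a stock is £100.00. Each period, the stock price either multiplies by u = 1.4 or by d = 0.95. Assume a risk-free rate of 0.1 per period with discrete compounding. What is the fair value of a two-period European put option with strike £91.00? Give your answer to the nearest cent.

£0.28

Risk-neutral probability p = (1 + 0.1 − 0.95)/(1.4 − 0.95) = 0.1500/0.4500 = 0.3333
Terminal stock prices: S_uu = 196, S_ud = 133, S_dd = 90.25
Terminal payoffs (K − S): max(-105, 0) = 0, max(-42, 0) = 0, max(0.75, 0) = 0.75
Node u (S = 140): V_u = 1/1.1·[0.3333·0.0000 + 0.6667·0.0000] = 0.0000
Node d (S = 95): V_d = 1/1.1·[0.3333·0.0000 + 0.6667·0.7500] = 0.4545
Node 0 (S = 100): V_0 = 1/1.1·[0.3333·0.0000 + 0.6667·0.4545] = 0.2755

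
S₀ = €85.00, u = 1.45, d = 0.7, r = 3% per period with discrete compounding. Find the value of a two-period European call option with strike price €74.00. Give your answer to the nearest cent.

Risk-neutral probability p = (1 + 0.03 − 0.7)/(1.45 − 0.7) = 0.3300/0.7500 = 0.4400
Terminal stock prices: S_uu = 178.7, S_ud = 86.27, S_dd = 41.65
Terminal payoffs (S − K): max(104.7, 0) = 104.7, max(12.27, 0) = 12.27, max(-32.35, 0) = 0
Node u (S = 123.2): V_u = 1/1.03·[0.4400·104.7125 + 0.5600·12.2750] = 51.4053
Node d (S = 59.5): V_d = 1/1.03·[0.4400·12.2750 + 0.5600·0.0000] = 5.2437
Node 0 (S = 85): V_0 = 1/1.03·[0.4400·51.4053 + 0.5600·5.2437] = 24.8105

€24.81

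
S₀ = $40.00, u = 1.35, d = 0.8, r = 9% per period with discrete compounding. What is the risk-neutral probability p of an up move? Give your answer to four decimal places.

p = 0.5273

Risk-neutral probability p = (1 + 0.09 − 0.8)/(1.35 − 0.8) = 0.2900/0.5500 = 0.5273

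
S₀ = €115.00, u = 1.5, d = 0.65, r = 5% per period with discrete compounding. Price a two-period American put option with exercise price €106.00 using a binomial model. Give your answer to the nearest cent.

Risk-neutral probability p = (1 + 0.05 − 0.65)/(1.5 − 0.65) = 0.4000/0.8500 = 0.4706
Terminal stock prices: S_uu = 258.8, S_ud = 112.1, S_dd = 48.59
Terminal payoffs (K − S): max(-152.8, 0) = 0, max(-6.125, 0) = 0, max(57.41, 0) = 57.41
Node u (S = 172.5): continuation = 1/1.05·[0.4706·0.0000 + 0.5294·0.0000] = 0.0000; exercise value = 0.0000 ≤ continuation, so V_u = 0.0000
Node d (S = 74.75): continuation = 1/1.05·[0.4706·0.0000 + 0.5294·57.4125] = 28.9475; exercise value = 31.2500 > continuation, so V_d = 31.2500 (exercise)
Node 0 (S = 115): continuation = 1/1.05·[0.4706·0.0000 + 0.5294·31.2500] = 15.7563; exercise value = 0.0000 ≤ continuation, so V_0 = 15.7563

€15.76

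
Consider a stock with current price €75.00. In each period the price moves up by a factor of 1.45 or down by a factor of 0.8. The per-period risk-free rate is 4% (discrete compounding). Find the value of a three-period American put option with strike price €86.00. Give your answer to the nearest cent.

€18.26

Risk-neutral probability p = (1 + 0.04 − 0.8)/(1.45 − 0.8) = 0.2400/0.6500 = 0.3692
Terminal stock prices: S_uuu = 228.6, S_uud = 126.2, S_udd = 69.6, S_ddd = 38.4
Terminal payoffs (K − S): max(-142.6, 0) = 0, max(-40.15, 0) = 0, max(16.4, 0) = 16.4, max(47.6, 0) = 47.6
Node uu (S = 157.7): continuation = 1/1.04·[0.3692·0.0000 + 0.6308·0.0000] = 0.0000; exercise value = 0.0000 ≤ continuation, so V_uu = 0.0000
Node ud (S = 87): continuation = 1/1.04·[0.3692·0.0000 + 0.6308·16.4000] = 9.9467; exercise value = 0.0000 ≤ continuation, so V_ud = 9.9467
Node dd (S = 48): continuation = 1/1.04·[0.3692·16.4000 + 0.6308·47.6000] = 34.6923; exercise value = 38.0000 > continuation, so V_dd = 38.0000 (exercise)
Node u (S = 108.8): continuation = 1/1.04·[0.3692·0.0000 + 0.6308·9.9467] = 6.0328; exercise value = 0.0000 ≤ continuation, so V_u = 6.0328
Node d (S = 60): continuation = 1/1.04·[0.3692·9.9467 + 0.6308·38.0000] = 26.5787; exercise value = 26.0000 ≤ continuation, so V_d = 26.5787
Node 0 (S = 75): continuation = 1/1.04·[0.3692·6.0328 + 0.6308·26.5787] = 18.2621; exercise value = 11.0000 ≤ continuation, so V_0 = 18.2621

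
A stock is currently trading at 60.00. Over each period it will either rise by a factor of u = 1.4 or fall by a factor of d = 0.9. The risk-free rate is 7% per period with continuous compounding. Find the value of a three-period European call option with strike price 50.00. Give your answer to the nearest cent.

20.90

Risk-neutral probability p = (e^0.07 − 0.9)/(1.4 − 0.9) = 0.1725/0.5000 = 0.3450
Terminal stock prices: S_uuu = 164.6, S_uud = 105.8, S_udd = 68.04, S_ddd = 43.74
Terminal payoffs (S − K): max(114.6, 0) = 114.6, max(55.84, 0) = 55.84, max(18.04, 0) = 18.04, max(-6.26, 0) = 0
Node uu (S = 117.6): V_uu = e^(−0.07)·[0.3450·114.6400 + 0.6550·55.8400] = 70.9803
Node ud (S = 75.6): V_ud = e^(−0.07)·[0.3450·55.8400 + 0.6550·18.0400] = 28.9803
Node dd (S = 48.6): V_dd = e^(−0.07)·[0.3450·18.0400 + 0.6550·0.0000] = 5.8033
Node u (S = 84): V_u = e^(−0.07)·[0.3450·70.9803 + 0.6550·28.9803] = 40.5321
Node d (S = 54): V_d = e^(−0.07)·[0.3450·28.9803 + 0.6550·5.8033] = 12.8668
Node 0 (S = 60): V_0 = e^(−0.07)·[0.3450·40.5321 + 0.6550·12.8668] = 20.8966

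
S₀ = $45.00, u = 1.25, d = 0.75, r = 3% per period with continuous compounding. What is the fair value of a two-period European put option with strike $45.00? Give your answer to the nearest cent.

Risk-neutral probability p = (e^0.03 − 0.75)/(1.25 − 0.75) = 0.2805/0.5000 = 0.5609
Terminal stock prices: S_uu = 70.31, S_ud = 42.19, S_dd = 25.31
Terminal payoffs (K − S): max(-25.31, 0) = 0, max(2.812, 0) = 2.812, max(19.69, 0) = 19.69
Node u (S = 56.25): V_u = e^(−0.03)·[0.5609·0.0000 + 0.4391·2.8125] = 1.1984
Node d (S = 33.75): V_d = e^(−0.03)·[0.5609·2.8125 + 0.4391·19.6875] = 9.9200
Node 0 (S = 45): V_0 = e^(−0.03)·[0.5609·1.1984 + 0.4391·9.9200] = 4.8794

$4.88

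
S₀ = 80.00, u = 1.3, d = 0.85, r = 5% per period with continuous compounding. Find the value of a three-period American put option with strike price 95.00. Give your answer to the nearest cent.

Risk-neutral probability p = (e^0.05 − 0.85)/(1.3 − 0.85) = 0.2013/0.4500 = 0.4473
Terminal stock prices: S_uuu = 175.8, S_uud = 114.9, S_udd = 75.14, S_ddd = 49.13
Terminal payoffs (K − S): max(-80.76, 0) = 0, max(-19.92, 0) = 0, max(19.86, 0) = 19.86, max(45.87, 0) = 45.87
Node uu (S = 135.2): continuation = e^(−0.05)·[0.4473·0.0000 + 0.5527·0.0000] = 0.0000; exercise value = 0.0000 ≤ continuation, so V_uu = 0.0000
Node ud (S = 88.4): continuation = e^(−0.05)·[0.4473·0.0000 + 0.5527·19.8600] = 10.4419; exercise value = 6.6000 ≤ continuation, so V_ud = 10.4419
Node dd (S = 57.8): continuation = e^(−0.05)·[0.4473·19.8600 + 0.5527·45.8700] = 32.5668; exercise value = 37.2000 > continuation, so V_dd = 37.2000 (exercise)
Node u (S = 104): continuation = e^(−0.05)·[0.4473·0.0000 + 0.5527·10.4419] = 5.4901; exercise value = 0.0000 ≤ continuation, so V_u = 5.4901
Node d (S = 68): continuation = e^(−0.05)·[0.4473·10.4419 + 0.5527·37.2000] = 24.0013; exercise value = 27.0000 > continuation, so V_d = 27.0000 (exercise)
Node 0 (S = 80): continuation = e^(−0.05)·[0.4473·5.4901 + 0.5527·27.0000] = 16.5317; exercise value = 15.0000 ≤ continuation, so V_0 = 16.5317

16.53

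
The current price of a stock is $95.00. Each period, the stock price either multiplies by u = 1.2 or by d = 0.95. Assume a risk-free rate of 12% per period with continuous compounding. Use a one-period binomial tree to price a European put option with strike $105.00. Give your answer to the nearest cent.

Risk-neutral probability p = (e^0.12 − 0.95)/(1.2 − 0.95) = 0.1775/0.2500 = 0.7100
Terminal stock prices: S_u = 114, S_d = 90.25
Terminal payoffs (K − S): max(-9, 0) = 0, max(14.75, 0) = 14.75
Node 0 (S = 95): V_0 = e^(−0.12)·[0.7100·0.0000 + 0.2900·14.7500] = 3.7940

$3.79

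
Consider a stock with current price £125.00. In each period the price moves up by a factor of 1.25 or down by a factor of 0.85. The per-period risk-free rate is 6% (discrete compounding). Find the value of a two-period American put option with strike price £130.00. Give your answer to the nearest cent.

£10.64

Risk-neutral probability p = (1 + 0.06 − 0.85)/(1.25 − 0.85) = 0.2100/0.4000 = 0.5250
Terminal stock prices: S_uu = 195.3, S_ud = 132.8, S_dd = 90.31
Terminal payoffs (K − S): max(-65.31, 0) = 0, max(-2.812, 0) = 0, max(39.69, 0) = 39.69
Node u (S = 156.2): continuation = 1/1.06·[0.5250·0.0000 + 0.4750·0.0000] = 0.0000; exercise value = 0.0000 ≤ continuation, so V_u = 0.0000
Node d (S = 106.2): continuation = 1/1.06·[0.5250·0.0000 + 0.4750·39.6875] = 17.7845; exercise value = 23.7500 > continuation, so V_d = 23.7500 (exercise)
Node 0 (S = 125): continuation = 1/1.06·[0.5250·0.0000 + 0.4750·23.7500] = 10.6427; exercise value = 5.0000 ≤ continuation, so V_0 = 10.6427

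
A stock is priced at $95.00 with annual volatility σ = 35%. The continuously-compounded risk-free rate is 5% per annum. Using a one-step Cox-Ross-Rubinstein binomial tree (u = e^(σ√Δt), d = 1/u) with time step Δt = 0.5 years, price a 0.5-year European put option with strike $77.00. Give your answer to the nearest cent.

CRR parameters: u = e^(σ√Δt) = e^(0.35·√0.5) = 1.2808, d = 1/u = 0.7808
Per-period rate: rΔt = 0.05·0.5 = 0.025, so R = e^0.025 = 1.0253
Risk-neutral probability p = (e^0.025 − 0.7808)/(1.2808 − 0.7808) = 0.2446/0.5000 = 0.4891
Terminal stock prices: S_u = 121.7, S_d = 74.17
Terminal payoffs (K − S): max(-44.68, 0) = 0, max(2.828, 0) = 2.828
Node 0 (S = 95): V_0 = e^(−0.025)·[0.4891·0.0000 + 0.5109·2.8278] = 1.4091

$1.41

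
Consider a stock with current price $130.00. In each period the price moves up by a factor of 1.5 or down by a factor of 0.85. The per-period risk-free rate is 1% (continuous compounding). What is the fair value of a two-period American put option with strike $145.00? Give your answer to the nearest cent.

$28.44

Risk-neutral probability p = (e^0.01 − 0.85)/(1.5 − 0.85) = 0.1601/0.6500 = 0.2462
Terminal stock prices: S_uu = 292.5, S_ud = 165.8, S_dd = 93.92
Terminal payoffs (K − S): max(-147.5, 0) = 0, max(-20.75, 0) = 0, max(51.08, 0) = 51.08
Node u (S = 195): continuation = e^(−0.01)·[0.2462·0.0000 + 0.7538·0.0000] = 0.0000; exercise value = 0.0000 ≤ continuation, so V_u = 0.0000
Node d (S = 110.5): continuation = e^(−0.01)·[0.2462·0.0000 + 0.7538·51.0750] = 38.1157; exercise value = 34.5000 ≤ continuation, so V_d = 38.1157
Node 0 (S = 130): continuation = e^(−0.01)·[0.2462·0.0000 + 0.7538·38.1157] = 28.4445; exercise value = 15.0000 ≤ continuation, so V_0 = 28.4445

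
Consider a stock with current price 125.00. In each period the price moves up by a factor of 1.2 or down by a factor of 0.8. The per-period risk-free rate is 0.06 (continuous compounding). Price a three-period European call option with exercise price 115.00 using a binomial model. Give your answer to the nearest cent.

34.42

Risk-neutral probability p = (e^0.06 − 0.8)/(1.2 − 0.8) = 0.2618/0.4000 = 0.6546
Terminal stock prices: S_uuu = 216, S_uud = 144, S_udd = 96, S_ddd = 64
Terminal payoffs (S − K): max(101, 0) = 101, max(29, 0) = 29, max(-19, 0) = 0, max(-51, 0) = 0
Node uu (S = 180): V_uu = e^(−0.06)·[0.6546·101.0000 + 0.3454·29.0000] = 71.6971
Node ud (S = 120): V_ud = e^(−0.06)·[0.6546·29.0000 + 0.3454·0.0000] = 17.8777
Node dd (S = 80): V_dd = e^(−0.06)·[0.6546·0.0000 + 0.3454·0.0000] = 0.0000
Node u (S = 150): V_u = e^(−0.06)·[0.6546·71.6971 + 0.3454·17.8777] = 50.0147
Node d (S = 100): V_d = e^(−0.06)·[0.6546·17.8777 + 0.3454·0.0000] = 11.0211
Node 0 (S = 125): V_0 = e^(−0.06)·[0.6546·50.0147 + 0.3454·11.0211] = 34.4177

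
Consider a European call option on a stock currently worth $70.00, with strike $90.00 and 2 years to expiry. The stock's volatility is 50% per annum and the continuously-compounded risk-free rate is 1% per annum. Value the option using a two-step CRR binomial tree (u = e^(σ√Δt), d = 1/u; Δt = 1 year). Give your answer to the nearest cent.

CRR parameters: u = e^(σ√Δt) = e^(0.5·√1) = 1.6487, d = 1/u = 0.6065
Per-period rate: rΔt = 0.01·1 = 0.01, so R = e^0.01 = 1.0101
Risk-neutral probability p = (e^0.01 − 0.6065)/(1.6487 − 0.6065) = 0.4035/1.0422 = 0.3872
Terminal stock prices: S_uu = 190.3, S_ud = 70, S_dd = 25.75
Terminal payoffs (S − K): max(100.3, 0) = 100.3, max(-20, 0) = 0, max(-64.25, 0) = 0
Node u (S = 115.4): V_u = e^(−0.01)·[0.3872·100.2797 + 0.6128·0.0000] = 38.4404
Node d (S = 42.46): V_d = e^(−0.01)·[0.3872·0.0000 + 0.6128·0.0000] = 0.0000
Node 0 (S = 70): V_0 = e^(−0.01)·[0.3872·38.4404 + 0.6128·0.0000] = 14.7354

$14.74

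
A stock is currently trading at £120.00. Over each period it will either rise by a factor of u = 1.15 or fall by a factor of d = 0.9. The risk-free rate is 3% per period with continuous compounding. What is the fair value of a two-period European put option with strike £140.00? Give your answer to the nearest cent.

Risk-neutral probability p = (e^0.03 − 0.9)/(1.15 − 0.9) = 0.1305/0.2500 = 0.5218
Terminal stock prices: S_uu = 158.7, S_ud = 124.2, S_dd = 97.2
Terminal payoffs (K − S): max(-18.7, 0) = 0, max(15.8, 0) = 15.8, max(42.8, 0) = 42.8
Node u (S = 138): V_u = e^(−0.03)·[0.5218·0.0000 + 0.4782·15.8000] = 7.3320
Node d (S = 108): V_d = e^(−0.03)·[0.5218·15.8000 + 0.4782·42.8000] = 27.8624
Node 0 (S = 120): V_0 = e^(−0.03)·[0.5218·7.3320 + 0.4782·27.8624] = 16.6424

£16.64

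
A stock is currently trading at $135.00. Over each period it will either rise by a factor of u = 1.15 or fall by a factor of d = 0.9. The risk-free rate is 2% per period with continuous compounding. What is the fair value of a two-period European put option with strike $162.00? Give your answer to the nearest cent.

Risk-neutral probability p = (e^0.02 − 0.9)/(1.15 − 0.9) = 0.1202/0.2500 = 0.4808
Terminal stock prices: S_uu = 178.5, S_ud = 139.7, S_dd = 109.4
Terminal payoffs (K − S): max(-16.54, 0) = 0, max(22.28, 0) = 22.28, max(52.65, 0) = 52.65
Node u (S = 155.2): V_u = e^(−0.02)·[0.4808·0.0000 + 0.5192·22.2750] = 11.3361
Node d (S = 121.5): V_d = e^(−0.02)·[0.4808·22.2750 + 0.5192·52.6500] = 37.2922
Node 0 (S = 135): V_0 = e^(−0.02)·[0.4808·11.3361 + 0.5192·37.2922] = 24.3210

$24.32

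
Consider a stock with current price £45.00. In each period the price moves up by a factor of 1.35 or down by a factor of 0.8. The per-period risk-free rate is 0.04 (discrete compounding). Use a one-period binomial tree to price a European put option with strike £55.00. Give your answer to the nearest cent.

£10.30

Risk-neutral probability p = (1 + 0.04 − 0.8)/(1.35 − 0.8) = 0.2400/0.5500 = 0.4364
Terminal stock prices: S_u = 60.75, S_d = 36
Terminal payoffs (K − S): max(-5.75, 0) = 0, max(19, 0) = 19
Node 0 (S = 45): V_0 = 1/1.04·[0.4364·0.0000 + 0.5636·19.0000] = 10.2972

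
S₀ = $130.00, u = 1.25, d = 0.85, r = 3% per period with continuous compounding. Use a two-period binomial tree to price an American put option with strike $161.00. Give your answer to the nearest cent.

Risk-neutral probability p = (e^0.03 − 0.85)/(1.25 − 0.85) = 0.1805/0.4000 = 0.4511
Terminal stock prices: S_uu = 203.1, S_ud = 138.1, S_dd = 93.92
Terminal payoffs (K − S): max(-42.12, 0) = 0, max(22.88, 0) = 22.88, max(67.08, 0) = 67.08
Node u (S = 162.5): continuation = e^(−0.03)·[0.4511·0.0000 + 0.5489·22.8750] = 12.1842; exercise value = 0.0000 ≤ continuation, so V_u = 12.1842
Node d (S = 110.5): continuation = e^(−0.03)·[0.4511·22.8750 + 0.5489·67.0750] = 45.7417; exercise value = 50.5000 > continuation, so V_d = 50.5000 (exercise)
Node 0 (S = 130): continuation = e^(−0.03)·[0.4511·12.1842 + 0.5489·50.5000] = 32.2327; exercise value = 31.0000 ≤ continuation, so V_0 = 32.2327

$32.23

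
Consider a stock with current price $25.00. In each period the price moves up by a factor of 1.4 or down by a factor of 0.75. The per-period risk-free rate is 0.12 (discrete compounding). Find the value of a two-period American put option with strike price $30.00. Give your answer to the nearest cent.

$5.06

Risk-neutral probability p = (1 + 0.12 − 0.75)/(1.4 − 0.75) = 0.3700/0.6500 = 0.5692
Terminal stock prices: S_uu = 49, S_ud = 26.25, S_dd = 14.06
Terminal payoffs (K − S): max(-19, 0) = 0, max(3.75, 0) = 3.75, max(15.94, 0) = 15.94
Node u (S = 35): continuation = 1/1.12·[0.5692·0.0000 + 0.4308·3.7500] = 1.4423; exercise value = 0.0000 ≤ continuation, so V_u = 1.4423
Node d (S = 18.75): continuation = 1/1.12·[0.5692·3.7500 + 0.4308·15.9375] = 8.0357; exercise value = 11.2500 > continuation, so V_d = 11.2500 (exercise)
Node 0 (S = 25): continuation = 1/1.12·[0.5692·1.4423 + 0.4308·11.2500] = 5.0600; exercise value = 5.0000 ≤ continuation, so V_0 = 5.0600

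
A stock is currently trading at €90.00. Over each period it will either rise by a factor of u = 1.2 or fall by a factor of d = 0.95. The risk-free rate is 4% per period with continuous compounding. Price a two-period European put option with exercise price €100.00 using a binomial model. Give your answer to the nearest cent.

€7.03

Risk-neutral probability p = (e^0.04 − 0.95)/(1.2 − 0.95) = 0.0908/0.2500 = 0.3632
Terminal stock prices: S_uu = 129.6, S_ud = 102.6, S_dd = 81.22
Terminal payoffs (K − S): max(-29.6, 0) = 0, max(-2.6, 0) = 0, max(18.78, 0) = 18.78
Node u (S = 108): V_u = e^(−0.04)·[0.3632·0.0000 + 0.6368·0.0000] = 0.0000
Node d (S = 85.5): V_d = e^(−0.04)·[0.3632·0.0000 + 0.6368·18.7750] = 11.4863
Node 0 (S = 90): V_0 = e^(−0.04)·[0.3632·0.0000 + 0.6368·11.4863] = 7.0272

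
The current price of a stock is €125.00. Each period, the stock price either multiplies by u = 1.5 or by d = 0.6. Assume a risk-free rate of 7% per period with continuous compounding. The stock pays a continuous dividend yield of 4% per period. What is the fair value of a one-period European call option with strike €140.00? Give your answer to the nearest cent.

Per-period risk-free factor R = e^0.07 = 1.0725; dividend-adjusted growth = e^(0.07−0.04) = 1.0305.
Risk-neutral probability p = (1.0305 − 0.6)/(1.5 − 0.6) = 0.4305/0.9000 = 0.4783
Terminal stock prices: S_u = 187.5, S_d = 75
Terminal payoffs (S − K): max(47.5, 0) = 47.5, max(-65, 0) = 0
Node 0 (S = 125): V_0 = e^(−0.07)·[0.4783·47.5000 + 0.5217·0.0000] = 21.1825

€21.18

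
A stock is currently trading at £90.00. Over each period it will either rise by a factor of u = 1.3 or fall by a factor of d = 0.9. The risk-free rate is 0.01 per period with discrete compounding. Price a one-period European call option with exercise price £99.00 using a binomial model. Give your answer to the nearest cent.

Risk-neutral probability p = (1 + 0.01 − 0.9)/(1.3 − 0.9) = 0.1100/0.4000 = 0.2750
Terminal stock prices: S_u = 117, S_d = 81
Terminal payoffs (S − K): max(18, 0) = 18, max(-18, 0) = 0
Node 0 (S = 90): V_0 = 1/1.01·[0.2750·18.0000 + 0.7250·0.0000] = 4.9010

£4.90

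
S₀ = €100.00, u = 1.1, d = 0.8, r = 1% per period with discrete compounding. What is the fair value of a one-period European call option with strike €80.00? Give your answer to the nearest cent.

€20.79

Risk-neutral probability p = (1 + 0.01 − 0.8)/(1.1 − 0.8) = 0.2100/0.3000 = 0.7000
Terminal stock prices: S_u = 110, S_d = 80
Terminal payoffs (S − K): max(30, 0) = 30, max(0, 0) = 0
Node 0 (S = 100): V_0 = 1/1.01·[0.7000·30.0000 + 0.3000·0.0000] = 20.7921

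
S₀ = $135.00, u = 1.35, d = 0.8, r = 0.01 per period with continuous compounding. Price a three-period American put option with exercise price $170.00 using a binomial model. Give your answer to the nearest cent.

Risk-neutral probability p = (e^0.01 − 0.8)/(1.35 − 0.8) = 0.2101/0.5500 = 0.3819
Terminal stock prices: S_uuu = 332.2, S_uud = 196.8, S_udd = 116.6, S_ddd = 69.12
Terminal payoffs (K − S): max(-162.2, 0) = 0, max(-26.83, 0) = 0, max(53.36, 0) = 53.36, max(100.9, 0) = 100.9
Node uu (S = 246): continuation = e^(−0.01)·[0.3819·0.0000 + 0.6181·0.0000] = 0.0000; exercise value = 0.0000 ≤ continuation, so V_uu = 0.0000
Node ud (S = 145.8): continuation = e^(−0.01)·[0.3819·0.0000 + 0.6181·53.3600] = 32.6531; exercise value = 24.2000 ≤ continuation, so V_ud = 32.6531
Node dd (S = 86.4): continuation = e^(−0.01)·[0.3819·53.3600 + 0.6181·100.8800] = 81.9085; exercise value = 83.6000 > continuation, so V_dd = 83.6000 (exercise)
Node u (S = 182.2): continuation = e^(−0.01)·[0.3819·0.0000 + 0.6181·32.6531] = 19.9818; exercise value = 0.0000 ≤ continuation, so V_u = 19.9818
Node d (S = 108): continuation = e^(−0.01)·[0.3819·32.6531 + 0.6181·83.6000] = 63.5047; exercise value = 62.0000 ≤ continuation, so V_d = 63.5047
Node 0 (S = 135): continuation = e^(−0.01)·[0.3819·19.9818 + 0.6181·63.5047] = 46.4164; exercise value = 35.0000 ≤ continuation, so V_0 = 46.4164

$46.42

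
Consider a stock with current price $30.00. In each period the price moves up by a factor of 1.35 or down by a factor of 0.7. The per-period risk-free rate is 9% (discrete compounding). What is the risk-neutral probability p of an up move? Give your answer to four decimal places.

Risk-neutral probability p = (1 + 0.09 − 0.7)/(1.35 − 0.7) = 0.3900/0.6500 = 0.6000

p = 0.6000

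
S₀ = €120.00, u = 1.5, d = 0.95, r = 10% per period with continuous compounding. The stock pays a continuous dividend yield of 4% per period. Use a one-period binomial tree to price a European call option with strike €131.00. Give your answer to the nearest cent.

€9.02

Per-period risk-free factor R = e^0.1 = 1.1052; dividend-adjusted growth = e^(0.1−0.04) = 1.0618.
Risk-neutral probability p = (1.0618 − 0.95)/(1.5 − 0.95) = 0.1118/0.5500 = 0.2033
Terminal stock prices: S_u = 180, S_d = 114
Terminal payoffs (S − K): max(49, 0) = 49, max(-17, 0) = 0
Node 0 (S = 120): V_0 = e^(−0.1)·[0.2033·49.0000 + 0.7967·0.0000] = 9.0155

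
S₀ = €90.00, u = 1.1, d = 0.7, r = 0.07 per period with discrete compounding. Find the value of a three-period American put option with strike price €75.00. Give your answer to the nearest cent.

€1.19

Risk-neutral probability p = (1 + 0.07 − 0.7)/(1.1 − 0.7) = 0.3700/0.4000 = 0.9250
Terminal stock prices: S_uuu = 119.8, S_uud = 76.23, S_udd = 48.51, S_ddd = 30.87
Terminal payoffs (K − S): max(-44.79, 0) = 0, max(-1.23, 0) = 0, max(26.49, 0) = 26.49, max(44.13, 0) = 44.13
Node uu (S = 108.9): continuation = 1/1.07·[0.9250·0.0000 + 0.0750·0.0000] = 0.0000; exercise value = 0.0000 ≤ continuation, so V_uu = 0.0000
Node ud (S = 69.3): continuation = 1/1.07·[0.9250·0.0000 + 0.0750·26.4900] = 1.8568; exercise value = 5.7000 > continuation, so V_ud = 5.7000 (exercise)
Node dd (S = 44.1): continuation = 1/1.07·[0.9250·26.4900 + 0.0750·44.1300] = 25.9935; exercise value = 30.9000 > continuation, so V_dd = 30.9000 (exercise)
Node u (S = 99): continuation = 1/1.07·[0.9250·0.0000 + 0.0750·5.7000] = 0.3995; exercise value = 0.0000 ≤ continuation, so V_u = 0.3995
Node d (S = 63): continuation = 1/1.07·[0.9250·5.7000 + 0.0750·30.9000] = 7.0935; exercise value = 12.0000 > continuation, so V_d = 12.0000 (exercise)
Node 0 (S = 90): continuation = 1/1.07·[0.9250·0.3995 + 0.0750·12.0000] = 1.1865; exercise value = 0.0000 ≤ continuation, so V_0 = 1.1865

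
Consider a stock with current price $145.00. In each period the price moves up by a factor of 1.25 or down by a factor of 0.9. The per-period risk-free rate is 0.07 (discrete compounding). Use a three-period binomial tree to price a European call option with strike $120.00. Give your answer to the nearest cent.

Risk-neutral probability p = (1 + 0.07 − 0.9)/(1.25 − 0.9) = 0.1700/0.3500 = 0.4857
Terminal stock prices: S_uuu = 283.2, S_uud = 203.9, S_udd = 146.8, S_ddd = 105.7
Terminal payoffs (S − K): max(163.2, 0) = 163.2, max(83.91, 0) = 83.91, max(26.81, 0) = 26.81, max(-14.29, 0) = 0
Node uu (S = 226.6): V_uu = 1/1.07·[0.4857·163.2031 + 0.5143·83.9062] = 114.4130
Node ud (S = 163.1): V_ud = 1/1.07·[0.4857·83.9062 + 0.5143·26.8125] = 50.9755
Node dd (S = 117.5): V_dd = 1/1.07·[0.4857·26.8125 + 0.5143·0.0000] = 12.1712
Node u (S = 181.2): V_u = 1/1.07·[0.4857·114.4130 + 0.5143·50.9755] = 76.4374
Node d (S = 130.5): V_d = 1/1.07·[0.4857·50.9755 + 0.5143·12.1712] = 28.9897
Node 0 (S = 145): V_0 = 1/1.07·[0.4857·76.4374 + 0.5143·28.9897] = 48.6315

$48.63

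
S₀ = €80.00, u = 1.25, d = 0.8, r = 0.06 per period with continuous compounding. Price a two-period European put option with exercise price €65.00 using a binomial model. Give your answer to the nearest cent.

€2.14

Risk-neutral probability p = (e^0.06 − 0.8)/(1.25 − 0.8) = 0.2618/0.4500 = 0.5819
Terminal stock prices: S_uu = 125, S_ud = 80, S_dd = 51.2
Terminal payoffs (K − S): max(-60, 0) = 0, max(-15, 0) = 0, max(13.8, 0) = 13.8
Node u (S = 100): V_u = e^(−0.06)·[0.5819·0.0000 + 0.4181·0.0000] = 0.0000
Node d (S = 64): V_d = e^(−0.06)·[0.5819·0.0000 + 0.4181·13.8000] = 5.4343
Node 0 (S = 80): V_0 = e^(−0.06)·[0.5819·0.0000 + 0.4181·5.4343] = 2.1400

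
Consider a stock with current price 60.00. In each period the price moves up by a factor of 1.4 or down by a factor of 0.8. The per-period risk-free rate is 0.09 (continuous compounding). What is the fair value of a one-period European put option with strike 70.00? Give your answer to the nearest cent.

Risk-neutral probability p = (e^0.09 − 0.8)/(1.4 − 0.8) = 0.2942/0.6000 = 0.4903
Terminal stock prices: S_u = 84, S_d = 48
Terminal payoffs (K − S): max(-14, 0) = 0, max(22, 0) = 22
Node 0 (S = 60): V_0 = e^(−0.09)·[0.4903·0.0000 + 0.5097·22.0000] = 10.2485

10.25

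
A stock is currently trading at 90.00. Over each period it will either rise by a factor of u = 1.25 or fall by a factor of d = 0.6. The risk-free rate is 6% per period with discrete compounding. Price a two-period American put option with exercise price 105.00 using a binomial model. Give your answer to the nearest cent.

Risk-neutral probability p = (1 + 0.06 − 0.6)/(1.25 − 0.6) = 0.4600/0.6500 = 0.7077
Terminal stock prices: S_uu = 140.6, S_ud = 67.5, S_dd = 32.4
Terminal payoffs (K − S): max(-35.62, 0) = 0, max(37.5, 0) = 37.5, max(72.6, 0) = 72.6
Node u (S = 112.5): continuation = 1/1.06·[0.7077·0.0000 + 0.2923·37.5000] = 10.3411; exercise value = 0.0000 ≤ continuation, so V_u = 10.3411
Node d (S = 54): continuation = 1/1.06·[0.7077·37.5000 + 0.2923·72.6000] = 45.0566; exercise value = 51.0000 > continuation, so V_d = 51.0000 (exercise)
Node 0 (S = 90): continuation = 1/1.06·[0.7077·10.3411 + 0.2923·51.0000] = 20.9679; exercise value = 15.0000 ≤ continuation, so V_0 = 20.9679

20.97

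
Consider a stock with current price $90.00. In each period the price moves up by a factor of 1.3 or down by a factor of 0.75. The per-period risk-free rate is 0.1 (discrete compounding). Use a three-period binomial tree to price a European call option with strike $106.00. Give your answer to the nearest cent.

Risk-neutral probability p = (1 + 0.1 − 0.75)/(1.3 − 0.75) = 0.3500/0.5500 = 0.6364
Terminal stock prices: S_uuu = 197.7, S_uud = 114.1, S_udd = 65.81, S_ddd = 37.97
Terminal payoffs (S − K): max(91.73, 0) = 91.73, max(8.075, 0) = 8.075, max(-40.19, 0) = 0, max(-68.03, 0) = 0
Node uu (S = 152.1): V_uu = 1/1.1·[0.6364·91.7300 + 0.3636·8.0750] = 55.7364
Node ud (S = 87.75): V_ud = 1/1.1·[0.6364·8.0750 + 0.3636·0.0000] = 4.6715
Node dd (S = 50.62): V_dd = 1/1.1·[0.6364·0.0000 + 0.3636·0.0000] = 0.0000
Node u (S = 117): V_u = 1/1.1·[0.6364·55.7364 + 0.3636·4.6715] = 33.7885
Node d (S = 67.5): V_d = 1/1.1·[0.6364·4.6715 + 0.3636·0.0000] = 2.7025
Node 0 (S = 90): V_0 = 1/1.1·[0.6364·33.7885 + 0.3636·2.7025] = 20.4404

$20.44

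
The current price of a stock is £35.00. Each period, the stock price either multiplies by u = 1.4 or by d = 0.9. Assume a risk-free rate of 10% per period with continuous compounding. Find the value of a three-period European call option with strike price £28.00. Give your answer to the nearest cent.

£14.63

Risk-neutral probability p = (e^0.1 − 0.9)/(1.4 − 0.9) = 0.2052/0.5000 = 0.4103
Terminal stock prices: S_uuu = 96.04, S_uud = 61.74, S_udd = 39.69, S_ddd = 25.52
Terminal payoffs (S − K): max(68.04, 0) = 68.04, max(33.74, 0) = 33.74, max(11.69, 0) = 11.69, max(-2.485, 0) = 0
Node uu (S = 68.6): V_uu = e^(−0.1)·[0.4103·68.0400 + 0.5897·33.7400] = 43.2646
Node ud (S = 44.1): V_ud = e^(−0.1)·[0.4103·33.7400 + 0.5897·11.6900] = 18.7646
Node dd (S = 28.35): V_dd = e^(−0.1)·[0.4103·11.6900 + 0.5897·0.0000] = 4.3404
Node u (S = 49): V_u = e^(−0.1)·[0.4103·43.2646 + 0.5897·18.7646] = 26.0755
Node d (S = 31.5): V_d = e^(−0.1)·[0.4103·18.7646 + 0.5897·4.3404] = 9.2829
Node 0 (S = 35): V_0 = e^(−0.1)·[0.4103·26.0755 + 0.5897·9.2829] = 14.6345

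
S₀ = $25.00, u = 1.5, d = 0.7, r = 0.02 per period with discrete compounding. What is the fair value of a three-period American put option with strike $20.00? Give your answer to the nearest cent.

$3.12

Risk-neutral probability p = (1 + 0.02 − 0.7)/(1.5 − 0.7) = 0.3200/0.8000 = 0.4000
Terminal stock prices: S_uuu = 84.38, S_uud = 39.38, S_udd = 18.37, S_ddd = 8.575
Terminal payoffs (K − S): max(-64.38, 0) = 0, max(-19.38, 0) = 0, max(1.625, 0) = 1.625, max(11.43, 0) = 11.43
Node uu (S = 56.25): continuation = 1/1.02·[0.4000·0.0000 + 0.6000·0.0000] = 0.0000; exercise value = 0.0000 ≤ continuation, so V_uu = 0.0000
Node ud (S = 26.25): continuation = 1/1.02·[0.4000·0.0000 + 0.6000·1.6250] = 0.9559; exercise value = 0.0000 ≤ continuation, so V_ud = 0.9559
Node dd (S = 12.25): continuation = 1/1.02·[0.4000·1.6250 + 0.6000·11.4250] = 7.3578; exercise value = 7.7500 > continuation, so V_dd = 7.7500 (exercise)
Node u (S = 37.5): continuation = 1/1.02·[0.4000·0.0000 + 0.6000·0.9559] = 0.5623; exercise value = 0.0000 ≤ continuation, so V_u = 0.5623
Node d (S = 17.5): continuation = 1/1.02·[0.4000·0.9559 + 0.6000·7.7500] = 4.9337; exercise value = 2.5000 ≤ continuation, so V_d = 4.9337
Node 0 (S = 25): continuation = 1/1.02·[0.4000·0.5623 + 0.6000·4.9337] = 3.1227; exercise value = 0.0000 ≤ continuation, so V_0 = 3.1227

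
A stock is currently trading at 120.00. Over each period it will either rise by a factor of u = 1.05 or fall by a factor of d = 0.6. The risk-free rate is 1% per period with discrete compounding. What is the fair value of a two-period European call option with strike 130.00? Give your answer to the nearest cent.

1.87

Risk-neutral probability p = (1 + 0.01 − 0.6)/(1.05 − 0.6) = 0.4100/0.4500 = 0.9111
Terminal stock prices: S_uu = 132.3, S_ud = 75.6, S_dd = 43.2
Terminal payoffs (S − K): max(2.3, 0) = 2.3, max(-54.4, 0) = 0, max(-86.8, 0) = 0
Node u (S = 126): V_u = 1/1.01·[0.9111·2.3000 + 0.0889·0.0000] = 2.0748
Node d (S = 72): V_d = 1/1.01·[0.9111·0.0000 + 0.0889·0.0000] = 0.0000
Node 0 (S = 120): V_0 = 1/1.01·[0.9111·2.0748 + 0.0889·0.0000] = 1.8717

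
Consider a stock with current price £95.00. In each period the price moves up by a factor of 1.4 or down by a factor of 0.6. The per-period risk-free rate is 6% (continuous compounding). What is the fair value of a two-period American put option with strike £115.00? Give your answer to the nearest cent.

£30.71

Risk-neutral probability p = (e^0.06 − 0.6)/(1.4 − 0.6) = 0.4618/0.8000 = 0.5773
Terminal stock prices: S_uu = 186.2, S_ud = 79.8, S_dd = 34.2
Terminal payoffs (K − S): max(-71.2, 0) = 0, max(35.2, 0) = 35.2, max(80.8, 0) = 80.8
Node u (S = 133): continuation = e^(−0.06)·[0.5773·0.0000 + 0.4227·35.2000] = 14.0127; exercise value = 0.0000 ≤ continuation, so V_u = 14.0127
Node d (S = 57): continuation = e^(−0.06)·[0.5773·35.2000 + 0.4227·80.8000] = 51.3029; exercise value = 58.0000 > continuation, so V_d = 58.0000 (exercise)
Node 0 (S = 95): continuation = e^(−0.06)·[0.5773·14.0127 + 0.4227·58.0000] = 30.7075; exercise value = 20.0000 ≤ continuation, so V_0 = 30.7075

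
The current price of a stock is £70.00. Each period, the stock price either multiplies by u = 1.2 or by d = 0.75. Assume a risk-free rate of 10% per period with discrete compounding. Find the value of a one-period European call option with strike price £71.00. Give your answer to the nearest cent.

Risk-neutral probability p = (1 + 0.1 − 0.75)/(1.2 − 0.75) = 0.3500/0.4500 = 0.7778
Terminal stock prices: S_u = 84, S_d = 52.5
Terminal payoffs (S − K): max(13, 0) = 13, max(-18.5, 0) = 0
Node 0 (S = 70): V_0 = 1/1.1·[0.7778·13.0000 + 0.2222·0.0000] = 9.1919

£9.19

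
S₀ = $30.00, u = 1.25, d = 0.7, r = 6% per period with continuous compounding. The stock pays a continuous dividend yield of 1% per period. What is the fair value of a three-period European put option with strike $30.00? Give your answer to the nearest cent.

Per-period risk-free factor R = e^0.06 = 1.0618; dividend-adjusted growth = e^(0.06−0.01) = 1.0513.
Risk-neutral probability p = (1.0513 − 0.7)/(1.25 − 0.7) = 0.3513/0.5500 = 0.6387
Terminal stock prices: S_uuu = 58.59, S_uud = 32.81, S_udd = 18.37, S_ddd = 10.29
Terminal payoffs (K − S): max(-28.59, 0) = 0, max(-2.812, 0) = 0, max(11.63, 0) = 11.63, max(19.71, 0) = 19.71
Node uu (S = 46.88): V_uu = e^(−0.06)·[0.6387·0.0000 + 0.3613·0.0000] = 0.0000
Node ud (S = 26.25): V_ud = e^(−0.06)·[0.6387·0.0000 + 0.3613·11.6250] = 3.9558
Node dd (S = 14.7): V_dd = e^(−0.06)·[0.6387·11.6250 + 0.3613·19.7100] = 13.6992
Node u (S = 37.5): V_u = e^(−0.06)·[0.6387·0.0000 + 0.3613·3.9558] = 1.3461
Node d (S = 21): V_d = e^(−0.06)·[0.6387·3.9558 + 0.3613·13.6992] = 7.0409
Node 0 (S = 30): V_0 = e^(−0.06)·[0.6387·1.3461 + 0.3613·7.0409] = 3.2056

$3.21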